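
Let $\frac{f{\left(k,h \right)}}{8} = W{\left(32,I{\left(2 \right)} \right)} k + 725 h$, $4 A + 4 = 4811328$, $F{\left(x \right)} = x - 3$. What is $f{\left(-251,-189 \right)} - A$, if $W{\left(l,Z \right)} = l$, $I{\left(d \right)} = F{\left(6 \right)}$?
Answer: $-2363287$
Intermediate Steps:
$F{\left(x \right)} = -3 + x$
$I{\left(d \right)} = 3$ ($I{\left(d \right)} = -3 + 6 = 3$)
$A = 1202831$ ($A = -1 + \frac{1}{4} \cdot 4811328 = -1 + 1202832 = 1202831$)
$f{\left(k,h \right)} = 256 k + 5800 h$ ($f{\left(k,h \right)} = 8 \left(32 k + 725 h\right) = 256 k + 5800 h$)
$f{\left(-251,-189 \right)} - A = \left(256 \left(-251\right) + 5800 \left(-189\right)\right) - 1202831 = \left(-64256 - 1096200\right) - 1202831 = -1160456 - 1202831 = -2363287$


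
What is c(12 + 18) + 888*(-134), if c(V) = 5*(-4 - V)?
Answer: -119162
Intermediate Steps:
c(V) = -20 - 5*V
c(12 + 18) + 888*(-134) = (-20 - 5*(12 + 18)) + 888*(-134) = (-20 - 5*30) - 118992 = (-20 - 150) - 118992 = -170 - 118992 = -119162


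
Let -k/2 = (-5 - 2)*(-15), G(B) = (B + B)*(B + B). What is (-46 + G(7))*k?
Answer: -31500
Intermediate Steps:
G(B) = 4*B² (G(B) = (2*B)*(2*B) = 4*B²)
k = -210 (k = -2*(-5 - 2)*(-15) = -(-14)*(-15) = -2*105 = -210)
(-46 + G(7))*k = (-46 + 4*7²)*(-210) = (-46 + 4*49)*(-210) = (-46 + 196)*(-210) = 150*(-210) = -31500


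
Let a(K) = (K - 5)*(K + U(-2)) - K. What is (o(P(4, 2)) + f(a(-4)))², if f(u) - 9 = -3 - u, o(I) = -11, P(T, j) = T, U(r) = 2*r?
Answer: 6561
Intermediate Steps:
a(K) = -K + (-5 + K)*(-4 + K) (a(K) = (K - 5)*(K + 2*(-2)) - K = (-5 + K)*(K - 4) - K = (-5 + K)*(-4 + K) - K = -K + (-5 + K)*(-4 + K))
f(u) = 6 - u (f(u) = 9 + (-3 - u) = 6 - u)
(o(P(4, 2)) + f(a(-4)))² = (-11 + (6 - (20 + (-4)² - 10*(-4))))² = (-11 + (6 - (20 + 16 + 40)))² = (-11 + (6 - 1*76))² = (-11 + (6 - 76))² = (-11 - 70)² = (-81)² = 6561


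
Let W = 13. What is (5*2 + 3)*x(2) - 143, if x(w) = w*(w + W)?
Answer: 247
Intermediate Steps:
x(w) = w*(13 + w) (x(w) = w*(w + 13) = w*(13 + w))
(5*2 + 3)*x(2) - 143 = (5*2 + 3)*(2*(13 + 2)) - 143 = (10 + 3)*(2*15) - 143 = 13*30 - 143 = 390 - 143 = 247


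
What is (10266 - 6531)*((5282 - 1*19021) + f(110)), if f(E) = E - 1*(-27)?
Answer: -50803470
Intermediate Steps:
f(E) = 27 + E (f(E) = E + 27 = 27 + E)
(10266 - 6531)*((5282 - 1*19021) + f(110)) = (10266 - 6531)*((5282 - 1*19021) + (27 + 110)) = 3735*((5282 - 19021) + 137) = 3735*(-13739 + 137) = 3735*(-13602) = -50803470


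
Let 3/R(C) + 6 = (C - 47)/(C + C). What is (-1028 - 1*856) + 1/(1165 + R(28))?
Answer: -778858433/413407 ≈ -1884.0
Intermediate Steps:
R(C) = 3/(-6 + (-47 + C)/(2*C)) (R(C) = 3/(-6 + (C - 47)/(C + C)) = 3/(-6 + (-47 + C)/((2*C))) = 3/(-6 + (-47 + C)*(1/(2*C))) = 3/(-6 + (-47 + C)/(2*C)))
(-1028 - 1*856) + 1/(1165 + R(28)) = (-1028 - 1*856) + 1/(1165 - 6*28/(47 + 11*28)) = (-1028 - 856) + 1/(1165 - 6*28/(47 + 308)) = -1884 + 1/(1165 - 6*28/355) = -1884 + 1/(1165 - 6*28*1/355) = -1884 + 1/(1165 - 168/355) = -1884 + 1/(413407/355) = -1884 + 355/413407 = -778858433/413407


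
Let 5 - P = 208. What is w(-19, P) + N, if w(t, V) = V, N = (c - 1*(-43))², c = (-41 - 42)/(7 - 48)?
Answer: 3066473/1681 ≈ 1824.2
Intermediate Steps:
P = -203 (P = 5 - 1*208 = 5 - 208 = -203)
c = 83/41 (c = -83/(-41) = -83*(-1/41) = 83/41 ≈ 2.0244)
N = 3407716/1681 (N = (83/41 - 1*(-43))² = (83/41 + 43)² = (1846/41)² = 3407716/1681 ≈ 2027.2)
w(-19, P) + N = -203 + 3407716/1681 = 3066473/1681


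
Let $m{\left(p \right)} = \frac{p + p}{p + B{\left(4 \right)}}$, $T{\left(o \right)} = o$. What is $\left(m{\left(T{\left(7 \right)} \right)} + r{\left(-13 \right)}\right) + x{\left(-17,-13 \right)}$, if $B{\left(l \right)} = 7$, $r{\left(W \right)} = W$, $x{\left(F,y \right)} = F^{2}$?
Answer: $277$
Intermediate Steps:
$m{\left(p \right)} = \frac{2 p}{7 + p}$ ($m{\left(p \right)} = \frac{p + p}{p + 7} = \frac{2 p}{7 + p}$)
$\left(m{\left(T{\left(7 \right)} \right)} + r{\left(-13 \right)}\right) + x{\left(-17,-13 \right)} = \left(2 \cdot 7 \frac{1}{7 + 7} - 13\right) + \left(-17\right)^{2} = \left(2 \cdot 7 \cdot \frac{1}{14} - 13\right) + 289 = \left(1 - 13\right) + 289 = -12 + 289 = 277$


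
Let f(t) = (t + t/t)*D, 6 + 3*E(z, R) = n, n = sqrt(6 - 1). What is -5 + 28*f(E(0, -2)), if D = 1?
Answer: -33 + 28*sqrt(5)/3 ≈ -12.130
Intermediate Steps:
n = sqrt(5) ≈ 2.2361
E(z, R) = -2 + sqrt(5)/3
f(t) = 1 + t (f(t) = (t + t/t)*1 = (t + 1)*1 = (1 + t)*1 = 1 + t)
-5 + 28*f(E(0, -2)) = -5 + 28*(1 + (-2 + sqrt(5)/3)) = -5 + 28*(-1 + sqrt(5)/3) = -5 + (-28 + 28*sqrt(5)/3) = -33 + 28*sqrt(5)/3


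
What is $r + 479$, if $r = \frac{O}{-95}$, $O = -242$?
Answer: $\frac{45747}{95} \approx 481.55$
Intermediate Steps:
$r = \frac{242}{95}$ ($r = - \frac{242}{-95} = \left(-242\right) \left(- \frac{1}{95}\right) = \frac{242}{95} \approx 2.5474$)
$r + 479 = \frac{242}{95} + 479 = \frac{45747}{95}$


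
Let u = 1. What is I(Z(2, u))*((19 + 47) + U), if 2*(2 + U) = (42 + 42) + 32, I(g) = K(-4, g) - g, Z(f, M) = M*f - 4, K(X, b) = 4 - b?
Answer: 976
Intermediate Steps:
Z(f, M) = -4 + M*f
I(g) = 4 - 2*g (I(g) = (4 - g) - g = 4 - 2*g)
U = 56 (U = -2 + ((42 + 42) + 32)/2 = -2 + (84 + 32)/2 = -2 + (1/2)*116 = -2 + 58 = 56)
I(Z(2, u))*((19 + 47) + U) = (4 - 2*(-4 + 1*2))*((19 + 47) + 56) = (4 - 2*(-4 + 2))*(66 + 56) = (4 - 2*(-2))*122 = (4 + 4)*122 = 8*122 = 976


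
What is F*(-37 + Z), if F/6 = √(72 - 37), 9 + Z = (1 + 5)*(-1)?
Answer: -312*√35 ≈ -1845.8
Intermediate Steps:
Z = -15 (Z = -9 + (1 + 5)*(-1) = -9 + 6*(-1) = -9 - 6 = -15)
F = 6*√35 (F = 6*√(72 - 37) = 6*√35 ≈ 35.496)
F*(-37 + Z) = (6*√35)*(-37 - 15) = (6*√35)*(-52) = -312*√35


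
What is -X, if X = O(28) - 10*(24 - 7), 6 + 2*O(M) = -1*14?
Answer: 180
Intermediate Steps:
O(M) = -10 (O(M) = -3 + (-1*14)/2 = -3 + (½)*(-14) = -3 - 7 = -10)
X = -180 (X = -10 - 10*(24 - 7) = -10 - 10*17 = -10 - 1*170 = -10 - 170 = -180)
-X = -1*(-180) = 180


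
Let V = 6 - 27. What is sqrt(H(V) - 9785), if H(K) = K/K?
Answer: 2*I*sqrt(2446) ≈ 98.914*I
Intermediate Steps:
V = -21
H(K) = 1
sqrt(H(V) - 9785) = sqrt(1 - 9785) = sqrt(-9784) = 2*I*sqrt(2446)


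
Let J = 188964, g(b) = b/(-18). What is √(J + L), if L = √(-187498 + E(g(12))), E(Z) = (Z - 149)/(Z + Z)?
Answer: √(755856 + 2*I*√749543)/2 ≈ 434.7 + 0.49791*I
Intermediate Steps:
g(b) = -b/18 (g(b) = b*(-1/18) = -b/18)
E(Z) = (-149 + Z)/(2*Z) (E(Z) = (-149 + Z)/((2*Z)) = (-149 + Z)*(1/(2*Z)) = (-149 + Z)/(2*Z))
L = I*√749543/2 (L = √(-187498 + (-149 - 1/18*12)/(2*((-1/18*12)))) = √(-187498 + (-149 - ⅔)/(2*(-⅔))) = √(-187498 + (½)*(-3/2)*(-449/3)) = √(-187498 + 449/4) = √(-749543/4) = I*√749543/2 ≈ 432.88*I)
√(J + L) = √(188964 + I*√749543/2)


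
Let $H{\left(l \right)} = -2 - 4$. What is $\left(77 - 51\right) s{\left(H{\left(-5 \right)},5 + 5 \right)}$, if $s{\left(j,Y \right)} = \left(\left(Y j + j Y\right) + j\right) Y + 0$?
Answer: $-32760$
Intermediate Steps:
$H{\left(l \right)} = -6$
$s{\left(j,Y \right)} = Y \left(j + 2 Y j\right)$ ($s{\left(j,Y \right)} = \left(\left(Y j + Y j\right) + j\right) Y + 0 = \left(2 Y j + j\right) Y + 0 = \left(j + 2 Y j\right) Y + 0 = Y \left(j + 2 Y j\right) + 0 = Y \left(j + 2 Y j\right)$)
$\left(77 - 51\right) s{\left(H{\left(-5 \right)},5 + 5 \right)} = \left(77 - 51\right) \left(5 + 5\right) \left(-6\right) \left(1 + 2 \left(5 + 5\right)\right) = 26 \cdot 10 \left(-6\right) \left(1 + 2 \cdot 10\right) = 26 \cdot 10 \left(-6\right) \left(1 + 20\right) = 26 \cdot 10 \left(-6\right) 21 = 26 \left(-1260\right) = -32760$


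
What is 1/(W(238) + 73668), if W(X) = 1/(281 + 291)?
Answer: 572/42138097 ≈ 1.3574e-5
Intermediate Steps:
W(X) = 1/572
1/(W(238) + 73668) = 1/(1/572 + 73668) = 1/(42138097/572) = 572/42138097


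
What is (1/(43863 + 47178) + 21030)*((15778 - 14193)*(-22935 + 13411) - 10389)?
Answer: -28921694305437599/91041 ≈ -3.1768e+11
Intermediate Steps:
(1/(43863 + 47178) + 21030)*((15778 - 14193)*(-22935 + 13411) - 10389) = (1/91041 + 21030)*(1585*(-9524) - 10389) = (1/91041 + 21030)*(-15095540 - 10389) = (1914592231/91041)*(-15105929) = -28921694305437599/91041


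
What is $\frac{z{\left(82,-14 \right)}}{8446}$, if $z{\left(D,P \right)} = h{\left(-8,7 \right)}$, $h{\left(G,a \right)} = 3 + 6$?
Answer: $\frac{9}{8446} \approx 0.0010656$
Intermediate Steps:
$h{\left(G,a \right)} = 9$
$z{\left(D,P \right)} = 9$
$\frac{z{\left(82,-14 \right)}}{8446} = \frac{9}{8446}$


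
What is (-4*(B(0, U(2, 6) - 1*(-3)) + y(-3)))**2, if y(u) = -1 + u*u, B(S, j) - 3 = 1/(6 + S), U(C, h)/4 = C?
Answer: 17956/9 ≈ 1995.1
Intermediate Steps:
U(C, h) = 4*C
B(S, j) = 3 + 1/(6 + S)
y(u) = -1 + u**2
(-4*(B(0, U(2, 6) - 1*(-3)) + y(-3)))**2 = (-4*((19 + 3*0)/(6 + 0) + (-1 + (-3)**2)))**2 = (-4*((19 + 0)/6 + (-1 + 9)))**2 = (-4*((1/6)*19 + 8))**2 = (-4*(19/6 + 8))**2 = (-4*67/6)**2 = (-134/3)**2 = 17956/9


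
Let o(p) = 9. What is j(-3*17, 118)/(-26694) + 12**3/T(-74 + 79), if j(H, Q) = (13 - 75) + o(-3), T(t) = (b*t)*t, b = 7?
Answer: 46136507/4671450 ≈ 9.8763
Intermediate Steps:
T(t) = 7*t**2 (T(t) = (7*t)*t = 7*t**2)
j(H, Q) = -53 (j(H, Q) = (13 - 75) + 9 = -62 + 9 = -53)
j(-3*17, 118)/(-26694) + 12**3/T(-74 + 79) = -53/(-26694) + 12**3/((7*(-74 + 79)**2)) = -53*(-1/26694) + 1728/((7*5**2)) = 53/26694 + 1728/((7*25)) = 53/26694 + 1728/175 = 46136507/4671450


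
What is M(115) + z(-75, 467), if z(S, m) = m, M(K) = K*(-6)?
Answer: -223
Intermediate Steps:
M(K) = -6*K
M(115) + z(-75, 467) = -6*115 + 467 = -690 + 467 = -223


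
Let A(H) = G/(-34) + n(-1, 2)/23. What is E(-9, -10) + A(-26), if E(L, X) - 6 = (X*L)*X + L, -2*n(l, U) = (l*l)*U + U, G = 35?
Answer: -707019/782 ≈ -904.12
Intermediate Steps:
n(l, U) = -U/2 - U*l²/2 (n(l, U) = -((l*l)*U + U)/2 = -(l²*U + U)/2 = -(U*l² + U)/2 = -(U + U*l²)/2 = -U/2 - U*l²/2)
A(H) = -873/782 (A(H) = 35/(-34) - ½*2*(1 + (-1)²)/23 = 35*(-1/34) - ½*2*(1 + 1)*(1/23) = -35/34 - ½*2*2*(1/23) = -35/34 - 2*1/23 = -35/34 - 2/23 = -873/782)
E(L, X) = 6 + L + L*X² (E(L, X) = 6 + ((X*L)*X + L) = 6 + ((L*X)*X + L) = 6 + (L*X² + L) = 6 + (L + L*X²) = 6 + L + L*X²)
E(-9, -10) + A(-26) = (6 - 9 - 9*(-10)²) - 873/782 = (6 - 9 - 9*100) - 873/782 = (6 - 9 - 900) - 873/782 = -903 - 873/782 = -707019/782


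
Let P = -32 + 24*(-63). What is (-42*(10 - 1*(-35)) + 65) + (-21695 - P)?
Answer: -21976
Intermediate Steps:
P = -1544 (P = -32 - 1512 = -1544)
(-42*(10 - 1*(-35)) + 65) + (-21695 - P) = (-42*(10 - 1*(-35)) + 65) + (-21695 - 1*(-1544)) = (-42*(10 + 35) + 65) + (-21695 + 1544) = (-42*45 + 65) - 20151 = (-1890 + 65) - 20151 = -1825 - 20151 = -21976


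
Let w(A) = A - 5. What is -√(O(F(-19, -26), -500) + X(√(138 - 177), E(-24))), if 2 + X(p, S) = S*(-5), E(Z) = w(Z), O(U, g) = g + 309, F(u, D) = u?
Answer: -4*I*√3 ≈ -6.9282*I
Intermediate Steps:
w(A) = -5 + A
O(U, g) = 309 + g
E(Z) = -5 + Z
X(p, S) = -2 - 5*S (X(p, S) = -2 + S*(-5) = -2 - 5*S)
-√(O(F(-19, -26), -500) + X(√(138 - 177), E(-24))) = -√((309 - 500) + (-2 - 5*(-5 - 24))) = -√(-191 + (-2 - 5*(-29))) = -√(-191 + (-2 + 145)) = -√(-191 + 143) = -√(-48) = -4*I*√3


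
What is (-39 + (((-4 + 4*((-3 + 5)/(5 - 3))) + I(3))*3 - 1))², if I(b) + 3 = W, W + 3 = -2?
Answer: 4096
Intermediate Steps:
W = -5 (W = -3 - 2 = -5)
I(b) = -8 (I(b) = -3 - 5 = -8)
(-39 + (((-4 + 4*((-3 + 5)/(5 - 3))) + I(3))*3 - 1))² = (-39 + (((-4 + 4*((-3 + 5)/(5 - 3))) - 8)*3 - 1))² = (-39 + (((-4 + 4*(2/2)) - 8)*3 - 1))² = (-39 + (((-4 + 4*(2*(½))) - 8)*3 - 1))² = (-39 + (((-4 + 4*1) - 8)*3 - 1))² = (-39 + (((-4 + 4) - 8)*3 - 1))² = (-39 + ((0 - 8)*3 - 1))² = (-39 + (-8*3 - 1))² = (-39 + (-24 - 1))² = (-39 - 25)² = (-64)² = 4096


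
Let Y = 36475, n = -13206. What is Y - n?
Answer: 49681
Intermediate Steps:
Y - n = 36475 - 1*(-13206) = 36475 + 13206 = 49681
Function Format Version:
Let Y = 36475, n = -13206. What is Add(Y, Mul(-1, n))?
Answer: 49681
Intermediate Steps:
Add(Y, Mul(-1, n)) = Add(36475, Mul(-1, -13206)) = Add(36475, 13206) = 49681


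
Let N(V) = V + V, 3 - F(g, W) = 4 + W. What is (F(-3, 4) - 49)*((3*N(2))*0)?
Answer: 0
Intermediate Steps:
F(g, W) = -1 - W (F(g, W) = 3 - (4 + W) = 3 + (-4 - W) = -1 - W)
N(V) = 2*V
(F(-3, 4) - 49)*((3*N(2))*0) = ((-1 - 1*4) - 49)*((3*(2*2))*0) = ((-1 - 4) - 49)*((3*4)*0) = (-5 - 49)*(12*0) = -54*0 = 0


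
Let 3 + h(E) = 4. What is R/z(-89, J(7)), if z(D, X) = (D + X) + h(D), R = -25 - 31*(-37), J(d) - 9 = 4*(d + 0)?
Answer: -22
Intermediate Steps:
J(d) = 9 + 4*d (J(d) = 9 + 4*(d + 0) = 9 + 4*d)
h(E) = 1 (h(E) = -3 + 4 = 1)
R = 1122 (R = -25 + 1147 = 1122)
z(D, X) = 1 + D + X (z(D, X) = (D + X) + 1 = 1 + D + X)
R/z(-89, J(7)) = 1122/(1 - 89 + (9 + 4*7)) = 1122/(1 - 89 + (9 + 28)) = 1122/(1 - 89 + 37) = 1122/(-51) = 1122*(-1/51) = -22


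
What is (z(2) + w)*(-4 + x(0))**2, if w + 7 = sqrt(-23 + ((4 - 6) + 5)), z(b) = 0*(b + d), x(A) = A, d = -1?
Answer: -112 + 32*I*sqrt(5) ≈ -112.0 + 71.554*I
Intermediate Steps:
z(b) = 0 (z(b) = 0*(b - 1) = 0*(-1 + b) = 0)
w = -7 + 2*I*sqrt(5) (w = -7 + sqrt(-23 + ((4 - 6) + 5)) = -7 + sqrt(-23 + (-2 + 5)) = -7 + sqrt(-23 + 3) = -7 + sqrt(-20) = -7 + 2*I*sqrt(5) ≈ -7.0 + 4.4721*I)
(z(2) + w)*(-4 + x(0))**2 = (0 + (-7 + 2*I*sqrt(5)))*(-4 + 0)**2 = (-7 + 2*I*sqrt(5))*(-4)**2 = (-7 + 2*I*sqrt(5))*16 = -112 + 32*I*sqrt(5)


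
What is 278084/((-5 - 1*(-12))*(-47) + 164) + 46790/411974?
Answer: -57277828733/33987855 ≈ -1685.2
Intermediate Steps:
278084/((-5 - 1*(-12))*(-47) + 164) + 46790/411974 = 278084/((-5 + 12)*(-47) + 164) + 46790*(1/411974) = 278084/(7*(-47) + 164) + 23395/205987 = 278084/(-329 + 164) + 23395/205987 = 278084/(-165) + 23395/205987 = 278084*(-1/165) + 23395/205987 = -278084/165 + 23395/205987 = -57277828733/33987855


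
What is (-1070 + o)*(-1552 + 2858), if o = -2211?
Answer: -4284986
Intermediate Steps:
(-1070 + o)*(-1552 + 2858) = (-1070 - 2211)*(-1552 + 2858) = -3281*1306 = -4284986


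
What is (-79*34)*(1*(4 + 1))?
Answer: -13430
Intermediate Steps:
(-79*34)*(1*(4 + 1)) = -2686*5 = -13430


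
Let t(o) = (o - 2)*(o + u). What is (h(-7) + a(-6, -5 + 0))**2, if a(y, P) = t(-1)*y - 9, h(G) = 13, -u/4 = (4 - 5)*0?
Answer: 196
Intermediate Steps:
u = 0 (u = -4*(4 - 5)*0 = -(-4)*0 = -4*0 = 0)
t(o) = o*(-2 + o) (t(o) = (o - 2)*(o + 0) = (-2 + o)*o = o*(-2 + o))
a(y, P) = -9 + 3*y (a(y, P) = (-(-2 - 1))*y - 9 = (-1*(-3))*y - 9 = 3*y - 9 = -9 + 3*y)
(h(-7) + a(-6, -5 + 0))**2 = (13 + (-9 + 3*(-6)))**2 = (13 + (-9 - 18))**2 = (13 - 27)**2 = (-14)**2 = 196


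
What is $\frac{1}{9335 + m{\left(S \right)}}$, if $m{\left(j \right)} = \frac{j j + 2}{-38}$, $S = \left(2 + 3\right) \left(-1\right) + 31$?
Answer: $\frac{19}{177026} \approx 0.00010733$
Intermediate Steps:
$S = 26$ ($S = 5 \left(-1\right) + 31 = -5 + 31 = 26$)
$m{\left(j \right)} = - \frac{1}{19} - \frac{j^{2}}{38}$ ($m{\left(j \right)} = \left(j^{2} + 2\right) \left(- \frac{1}{38}\right) = \left(2 + j^{2}\right) \left(- \frac{1}{38}\right) = - \frac{1}{19} - \frac{j^{2}}{38}$)
$\frac{1}{9335 + m{\left(S \right)}} = \frac{1}{9335 - \left(\frac{1}{19} + \frac{26^{2}}{38}\right)} = \frac{1}{9335 - \frac{339}{19}} = \frac{1}{\frac{177026}{19}} = \frac{19}{177026}$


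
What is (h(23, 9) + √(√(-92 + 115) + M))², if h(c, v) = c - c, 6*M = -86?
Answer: -43/3 + √23 ≈ -9.5375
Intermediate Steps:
M = -43/3 (M = (⅙)*(-86) = -43/3 ≈ -14.333)
h(c, v) = 0
(h(23, 9) + √(√(-92 + 115) + M))² = (0 + √(√(-92 + 115) - 43/3))² = (0 + √(√23 - 43/3))² = (0 + √(-43/3 + √23))² = (√(-43/3 + √23))² = -43/3 + √23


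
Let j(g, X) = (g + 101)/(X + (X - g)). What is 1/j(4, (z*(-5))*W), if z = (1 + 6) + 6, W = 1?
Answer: -134/105 ≈ -1.2762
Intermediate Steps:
z = 13 (z = 7 + 6 = 13)
j(g, X) = (101 + g)/(-g + 2*X)
1/j(4, (z*(-5))*W) = 1/((101 + 4)/(-1*4 + 2*((13*(-5))*1))) = 1/(105/(-4 + 2*(-65*1))) = 1/(105/(-4 + 2*(-65))) = 1/(105/(-4 - 130)) = 1/(105/(-134)) = 1/(-1/134*105) = 1/(-105/134) = -134/105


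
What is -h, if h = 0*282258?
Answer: 0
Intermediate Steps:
h = 0
-h = -1*0 = 0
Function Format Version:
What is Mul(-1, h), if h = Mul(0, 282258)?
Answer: 0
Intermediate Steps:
h = 0
Mul(-1, h) = Mul(-1, 0) = 0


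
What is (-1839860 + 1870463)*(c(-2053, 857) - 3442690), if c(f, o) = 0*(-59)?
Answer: -105356642070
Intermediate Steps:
c(f, o) = 0
(-1839860 + 1870463)*(c(-2053, 857) - 3442690) = (-1839860 + 1870463)*(0 - 3442690) = 30603*(-3442690) = -105356642070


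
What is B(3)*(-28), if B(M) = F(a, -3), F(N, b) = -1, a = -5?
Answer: 28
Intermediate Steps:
B(M) = -1
B(3)*(-28) = -1*(-28) = 28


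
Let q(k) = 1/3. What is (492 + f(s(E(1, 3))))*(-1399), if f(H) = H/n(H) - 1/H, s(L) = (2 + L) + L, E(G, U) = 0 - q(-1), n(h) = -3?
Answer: -24718931/36 ≈ -6.8664e+5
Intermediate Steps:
q(k) = ⅓
E(G, U) = -⅓ (E(G, U) = 0 - 1*⅓ = 0 - ⅓ = -⅓)
s(L) = 2 + 2*L
f(H) = -1/H - H/3 (f(H) = H/(-3) - 1/H = H*(-⅓) - 1/H = -H/3 - 1/H = -1/H - H/3)
(492 + f(s(E(1, 3))))*(-1399) = (492 + (-1/(2 + 2*(-⅓)) - (2 + 2*(-⅓))/3))*(-1399) = (492 + (-1/(2 - ⅔) - (2 - ⅔)/3))*(-1399) = (492 + (-1/4/3 - ⅓*4/3))*(-1399) = (492 + (-1*¾ - 4/9))*(-1399) = (492 + (-¾ - 4/9))*(-1399) = (492 - 43/36)*(-1399) = (17669/36)*(-1399) = -24718931/36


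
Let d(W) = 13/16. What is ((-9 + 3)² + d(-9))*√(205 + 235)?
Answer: 589*√110/8 ≈ 772.19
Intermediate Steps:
d(W) = 13/16 (d(W) = 13*(1/16) = 13/16)
((-9 + 3)² + d(-9))*√(205 + 235) = ((-9 + 3)² + 13/16)*√(205 + 235) = ((-6)² + 13/16)*√440 = (36 + 13/16)*(2*√110) = 589*(2*√110)/16 = 589*√110/8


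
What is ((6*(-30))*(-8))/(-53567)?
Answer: -1440/53567 ≈ -0.026882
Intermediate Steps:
((6*(-30))*(-8))/(-53567) = -180*(-8)*(-1/53567) = 1440*(-1/53567) = -1440/53567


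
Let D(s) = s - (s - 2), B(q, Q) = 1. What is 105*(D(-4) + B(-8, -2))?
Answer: 315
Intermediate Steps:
D(s) = 2 (D(s) = s - (-2 + s) = s + (2 - s) = 2)
105*(D(-4) + B(-8, -2)) = 105*(2 + 1) = 105*3 = 315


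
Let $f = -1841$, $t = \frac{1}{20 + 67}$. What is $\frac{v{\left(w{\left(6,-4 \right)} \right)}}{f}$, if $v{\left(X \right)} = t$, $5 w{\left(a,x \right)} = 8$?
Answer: $- \frac{1}{160167} \approx -6.2435 \cdot 10^{-6}$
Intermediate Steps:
$w{\left(a,x \right)} = \frac{8}{5}$ ($w{\left(a,x \right)} = \frac{1}{5} \cdot 8 = \frac{8}{5}$)
$t = \frac{1}{87} \approx 0.011494$
$v{\left(X \right)} = \frac{1}{87}$
$\frac{v{\left(w{\left(6,-4 \right)} \right)}}{f} = \frac{1}{87 \left(-1841\right)} = \frac{1}{87} \left(- \frac{1}{1841}\right) = - \frac{1}{160167}$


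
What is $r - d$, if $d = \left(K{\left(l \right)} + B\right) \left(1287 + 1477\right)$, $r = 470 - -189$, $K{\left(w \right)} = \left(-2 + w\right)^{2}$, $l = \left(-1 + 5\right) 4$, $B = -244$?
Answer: $133331$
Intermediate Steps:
$l = 16$ ($l = 4 \cdot 4 = 16$)
$r = 659$ ($r = 470 + 189 = 659$)
$d = -132672$ ($d = \left(\left(-2 + 16\right)^{2} - 244\right) \left(1287 + 1477\right) = \left(14^{2} - 244\right) 2764 = \left(196 - 244\right) 2764 = \left(-48\right) 2764 = -132672$)
$r - d = 659 - -132672 = 659 + 132672 = 133331$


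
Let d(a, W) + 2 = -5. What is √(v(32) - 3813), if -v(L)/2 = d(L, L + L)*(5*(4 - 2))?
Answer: I*√3673 ≈ 60.605*I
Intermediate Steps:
d(a, W) = -7 (d(a, W) = -2 - 5 = -7)
v(L) = 140 (v(L) = -(-14)*5*(4 - 2) = -(-14)*5*2 = -(-14)*10 = -2*(-70) = 140)
√(v(32) - 3813) = √(140 - 3813) = √(-3673) = I*√3673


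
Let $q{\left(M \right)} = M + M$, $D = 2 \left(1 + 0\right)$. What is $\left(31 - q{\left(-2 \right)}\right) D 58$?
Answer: $4060$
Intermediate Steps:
$D = 2$ ($D = 2 \cdot 1 = 2$)
$q{\left(M \right)} = 2 M$
$\left(31 - q{\left(-2 \right)}\right) D 58 = \left(31 - 2 \left(-2\right)\right) 2 \cdot 58 = \left(31 - -4\right) 2 \cdot 58 = \left(31 + 4\right) 2 \cdot 58 = 35 \cdot 2 \cdot 58 = 70 \cdot 58 = 4060$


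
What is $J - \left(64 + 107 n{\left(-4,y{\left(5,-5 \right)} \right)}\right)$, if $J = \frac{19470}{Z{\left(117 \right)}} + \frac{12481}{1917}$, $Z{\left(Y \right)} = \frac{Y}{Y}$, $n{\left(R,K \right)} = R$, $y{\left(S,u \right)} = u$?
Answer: $\frac{38034259}{1917} \approx 19841.0$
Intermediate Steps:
$Z{\left(Y \right)} = 1$
$J = \frac{37336471}{1917}$ ($J = \frac{19470}{1} + \frac{12481}{1917} = 19470 \cdot 1 + 12481 \cdot \frac{1}{1917} = 19470 + \frac{12481}{1917} = \frac{37336471}{1917} \approx 19477.0$)
$J - \left(64 + 107 n{\left(-4,y{\left(5,-5 \right)} \right)}\right) = \frac{37336471}{1917} - -364 = \frac{37336471}{1917} + \left(428 - 64\right) = \frac{37336471}{1917} + 364 = \frac{38034259}{1917}$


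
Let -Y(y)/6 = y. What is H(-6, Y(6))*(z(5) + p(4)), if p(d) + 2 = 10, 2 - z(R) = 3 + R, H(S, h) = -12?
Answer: -24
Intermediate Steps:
Y(y) = -6*y
z(R) = -1 - R (z(R) = 2 - (3 + R) = 2 + (-3 - R) = -1 - R)
p(d) = 8 (p(d) = -2 + 10 = 8)
H(-6, Y(6))*(z(5) + p(4)) = -12*((-1 - 1*5) + 8) = -12*((-1 - 5) + 8) = -12*(-6 + 8) = -12*2 = -24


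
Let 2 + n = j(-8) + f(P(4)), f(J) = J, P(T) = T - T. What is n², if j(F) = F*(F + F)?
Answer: 15876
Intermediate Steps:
P(T) = 0
j(F) = 2*F² (j(F) = F*(2*F) = 2*F²)
n = 126 (n = -2 + (2*(-8)² + 0) = -2 + (2*64 + 0) = -2 + (128 + 0) = -2 + 128 = 126)
n² = 126² = 15876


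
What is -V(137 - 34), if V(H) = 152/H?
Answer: -152/103 ≈ -1.4757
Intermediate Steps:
-V(137 - 34) = -152/(137 - 34) = -152/103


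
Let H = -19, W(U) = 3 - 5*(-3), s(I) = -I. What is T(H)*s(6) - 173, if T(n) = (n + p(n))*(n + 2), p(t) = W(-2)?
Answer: -275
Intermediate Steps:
W(U) = 18 (W(U) = 3 + 15 = 18)
p(t) = 18
T(n) = (2 + n)*(18 + n) (T(n) = (n + 18)*(n + 2) = (18 + n)*(2 + n) = (2 + n)*(18 + n))
T(H)*s(6) - 173 = (36 + (-19)² + 20*(-19))*(-1*6) - 173 = (36 + 361 - 380)*(-6) - 173 = 17*(-6) - 173 = -102 - 173 = -275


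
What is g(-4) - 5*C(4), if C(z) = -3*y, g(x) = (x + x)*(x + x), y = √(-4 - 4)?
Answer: 64 + 30*I*√2 ≈ 64.0 + 42.426*I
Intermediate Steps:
y = 2*I*√2 (y = √(-8) = 2*I*√2 ≈ 2.8284*I)
g(x) = 4*x² (g(x) = (2*x)*(2*x) = 4*x²)
C(z) = -6*I*√2
g(-4) - 5*C(4) = 4*(-4)² - (-30)*I*√2 = 4*16 + 30*I*√2 = 64 + 30*I*√2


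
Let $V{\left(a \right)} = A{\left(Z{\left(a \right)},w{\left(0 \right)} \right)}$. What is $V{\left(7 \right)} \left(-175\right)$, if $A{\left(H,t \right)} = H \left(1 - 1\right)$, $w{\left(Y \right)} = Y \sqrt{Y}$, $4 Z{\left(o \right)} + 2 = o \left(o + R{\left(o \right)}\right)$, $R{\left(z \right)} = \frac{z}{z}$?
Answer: $0$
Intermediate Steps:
$R{\left(z \right)} = 1$
$Z{\left(o \right)} = - \frac{1}{2} + \frac{o \left(1 + o\right)}{4}$ ($Z{\left(o \right)} = - \frac{1}{2} + \frac{o \left(o + 1\right)}{4} = - \frac{1}{2} + \frac{o \left(1 + o\right)}{4}$)
$w{\left(Y \right)} = Y^{\frac{3}{2}}$
$A{\left(H,t \right)} = 0$ ($A{\left(H,t \right)} = H 0 = 0$)
$V{\left(a \right)} = 0$
$V{\left(7 \right)} \left(-175\right) = 0 \left(-175\right) = 0$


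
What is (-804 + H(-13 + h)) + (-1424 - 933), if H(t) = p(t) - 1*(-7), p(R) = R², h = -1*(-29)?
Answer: -2898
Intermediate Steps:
h = 29
H(t) = 7 + t² (H(t) = t² - 1*(-7) = t² + 7 = 7 + t²)
(-804 + H(-13 + h)) + (-1424 - 933) = (-804 + (7 + (-13 + 29)²)) + (-1424 - 933) = (-804 + (7 + 16²)) - 2357 = (-804 + (7 + 256)) - 2357 = (-804 + 263) - 2357 = -541 - 2357 = -2898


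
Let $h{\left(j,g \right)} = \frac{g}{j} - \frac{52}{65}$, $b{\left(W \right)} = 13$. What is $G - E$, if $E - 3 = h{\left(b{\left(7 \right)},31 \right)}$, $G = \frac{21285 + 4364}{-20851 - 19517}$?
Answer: $- \frac{13696849}{2623920} \approx -5.22$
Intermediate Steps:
$G = - \frac{25649}{40368}$ ($G = \frac{25649}{-40368} = 25649 \left(- \frac{1}{40368}\right) = - \frac{25649}{40368} \approx -0.63538$)
$h{\left(j,g \right)} = - \frac{4}{5} + \frac{g}{j}$ ($h{\left(j,g \right)} = \frac{g}{j} - \frac{4}{5} = - \frac{4}{5} + \frac{g}{j}$)
$E = \frac{298}{65}$ ($E = 3 - \left(\frac{4}{5} - \frac{31}{13}\right) = 3 + \left(- \frac{4}{5} + 31 \cdot \frac{1}{13}\right) = 3 + \left(- \frac{4}{5} + \frac{31}{13}\right) = 3 + \frac{103}{65} = \frac{298}{65} \approx 4.5846$)
$G - E = - \frac{25649}{40368} - \frac{298}{65} = - \frac{13696849}{2623920}$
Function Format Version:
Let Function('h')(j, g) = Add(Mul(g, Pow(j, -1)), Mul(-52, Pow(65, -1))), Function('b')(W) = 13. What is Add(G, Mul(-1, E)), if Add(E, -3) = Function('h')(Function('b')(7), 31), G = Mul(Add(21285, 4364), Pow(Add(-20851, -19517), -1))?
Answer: Rational(-13696849, 2623920) ≈ -5.2200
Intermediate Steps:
G = Rational(-25649, 40368) (G = Mul(25649, Pow(-40368, -1)) = Mul(25649, Rational(-1, 40368)) = Rational(-25649, 40368) ≈ -0.63538)
Function('h')(j, g) = Add(Rational(-4, 5), Mul(g, Pow(j, -1))) (Function('h')(j, g) = Add(Mul(g, Pow(j, -1)), Mul(-52, Rational(1, 65))) = Add(Mul(g, Pow(j, -1)), Rational(-4, 5)) = Add(Rational(-4, 5), Mul(g, Pow(j, -1))))
E = Rational(298, 65) (E = Add(3, Add(Rational(-4, 5), Mul(31, Pow(13, -1)))) = Add(3, Add(Rational(-4, 5), Mul(31, Rational(1, 13)))) = Add(3, Add(Rational(-4, 5), Rational(31, 13))) = Add(3, Rational(103, 65)) = Rational(298, 65) ≈ 4.5846)
Add(G, Mul(-1, E)) = Add(Rational(-25649, 40368), Mul(-1, Rational(298, 65))) = Add(Rational(-25649, 40368), Rational(-298, 65)) = Rational(-13696849, 2623920)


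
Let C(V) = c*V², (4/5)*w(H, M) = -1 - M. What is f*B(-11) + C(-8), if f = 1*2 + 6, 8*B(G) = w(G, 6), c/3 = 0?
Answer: -35/4 ≈ -8.7500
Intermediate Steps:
c = 0 (c = 3*0 = 0)
w(H, M) = -5/4 - 5*M/4 (w(H, M) = 5*(-1 - M)/4 = -5/4 - 5*M/4)
B(G) = -35/32 (B(G) = (-5/4 - 5/4*6)/8 = (-5/4 - 15/2)/8 = (⅛)*(-35/4) = -35/32)
C(V) = 0 (C(V) = 0*V² = 0)
f = 8 (f = 2 + 6 = 8)
f*B(-11) + C(-8) = 8*(-35/32) + 0 = -35/4 + 0 = -35/4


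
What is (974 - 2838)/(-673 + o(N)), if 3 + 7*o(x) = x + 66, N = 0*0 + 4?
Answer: 3262/1161 ≈ 2.8096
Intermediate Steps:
N = 4 (N = 0 + 4 = 4)
o(x) = 9 + x/7 (o(x) = -3/7 + (x + 66)/7 = -3/7 + (66 + x)/7 = -3/7 + (66/7 + x/7) = 9 + x/7)
(974 - 2838)/(-673 + o(N)) = (974 - 2838)/(-673 + (9 + (⅐)*4)) = -1864/(-673 + (9 + 4/7)) = -1864/(-673 + 67/7) = -1864/(-4644/7) = -1864*(-7/4644) = 3262/1161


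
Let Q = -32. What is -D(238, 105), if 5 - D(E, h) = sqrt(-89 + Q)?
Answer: -5 + 11*I ≈ -5.0 + 11.0*I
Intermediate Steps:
D(E, h) = 5 - 11*I (D(E, h) = 5 - sqrt(-89 - 32) = 5 - sqrt(-121) = 5 - 11*I)
-D(238, 105) = -(5 - 11*I) = -5 + 11*I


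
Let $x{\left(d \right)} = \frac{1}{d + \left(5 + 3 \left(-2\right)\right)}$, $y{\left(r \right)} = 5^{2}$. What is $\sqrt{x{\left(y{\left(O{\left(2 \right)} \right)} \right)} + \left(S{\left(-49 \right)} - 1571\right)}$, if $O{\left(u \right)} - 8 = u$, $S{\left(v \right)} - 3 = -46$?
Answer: $\frac{i \sqrt{232410}}{12} \approx 40.174 i$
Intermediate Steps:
$S{\left(v \right)} = -43$ ($S{\left(v \right)} = 3 - 46 = -43$)
$O{\left(u \right)} = 8 + u$
$y{\left(r \right)} = 25$
$x{\left(d \right)} = \frac{1}{-1 + d}$ ($x{\left(d \right)} = \frac{1}{d + \left(5 - 6\right)} = \frac{1}{d - 1} = \frac{1}{-1 + d}$)
$\sqrt{x{\left(y{\left(O{\left(2 \right)} \right)} \right)} + \left(S{\left(-49 \right)} - 1571\right)} = \sqrt{\frac{1}{-1 + 25} - 1614} = \sqrt{\frac{1}{24} - 1614} = \sqrt{- \frac{38735}{24}} = \frac{i \sqrt{232410}}{12}$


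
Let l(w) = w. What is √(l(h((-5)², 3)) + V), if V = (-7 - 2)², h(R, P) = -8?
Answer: √73 ≈ 8.5440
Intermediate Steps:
V = 81 (V = (-9)² = 81)
√(l(h((-5)², 3)) + V) = √(-8 + 81) = √73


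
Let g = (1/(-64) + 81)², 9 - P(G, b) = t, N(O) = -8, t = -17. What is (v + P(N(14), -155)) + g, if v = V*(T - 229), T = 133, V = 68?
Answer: 231297/4096 ≈ 56.469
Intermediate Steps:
P(G, b) = 26 (P(G, b) = 9 - 1*(-17) = 9 + 17 = 26)
g = 26863489/4096 (g = (-1/64 + 81)² = (5183/64)² = 26863489/4096 ≈ 6558.5)
v = -6528 (v = 68*(133 - 229) = 68*(-96) = -6528)
(v + P(N(14), -155)) + g = (-6528 + 26) + 26863489/4096 = -6502 + 26863489/4096 = 231297/4096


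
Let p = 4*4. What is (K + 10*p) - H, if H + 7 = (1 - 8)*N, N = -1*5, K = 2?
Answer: 134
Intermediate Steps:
N = -5
p = 16
H = 28 (H = -7 + (1 - 8)*(-5) = -7 - 7*(-5) = -7 + 35 = 28)
(K + 10*p) - H = (2 + 10*16) - 1*28 = (2 + 160) - 28 = 162 - 28 = 134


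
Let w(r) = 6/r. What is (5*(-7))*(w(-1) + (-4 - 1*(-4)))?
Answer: 210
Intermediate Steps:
(5*(-7))*(w(-1) + (-4 - 1*(-4))) = (5*(-7))*(6/(-1) + (-4 - 1*(-4))) = -35*(6*(-1) + (-4 + 4)) = -35*(-6 + 0) = -35*(-6) = 210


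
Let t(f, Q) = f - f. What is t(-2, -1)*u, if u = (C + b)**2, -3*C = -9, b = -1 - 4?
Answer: 0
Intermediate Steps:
b = -5
C = 3 (C = -1/3*(-9) = 3)
t(f, Q) = 0
u = 4 (u = (3 - 5)**2 = (-2)**2 = 4)
t(-2, -1)*u = 0*4 = 0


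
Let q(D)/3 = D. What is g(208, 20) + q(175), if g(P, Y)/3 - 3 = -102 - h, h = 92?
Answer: -48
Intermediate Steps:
q(D) = 3*D
g(P, Y) = -573 (g(P, Y) = 9 + 3*(-102 - 1*92) = 9 + 3*(-102 - 92) = 9 + 3*(-194) = 9 - 582 = -573)
g(208, 20) + q(175) = -573 + 3*175 = -573 + 525 = -48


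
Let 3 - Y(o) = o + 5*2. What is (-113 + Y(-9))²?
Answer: 12321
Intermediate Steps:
Y(o) = -7 - o (Y(o) = 3 - (o + 5*2) = 3 - (o + 10) = 3 - (10 + o) = 3 + (-10 - o) = -7 - o)
(-113 + Y(-9))² = (-113 + (-7 - 1*(-9)))² = (-113 + (-7 + 9))² = (-113 + 2)² = (-111)² = 12321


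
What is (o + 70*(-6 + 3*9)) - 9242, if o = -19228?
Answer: -27000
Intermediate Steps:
(o + 70*(-6 + 3*9)) - 9242 = (-19228 + 70*(-6 + 3*9)) - 9242 = (-19228 + 70*(-6 + 27)) - 9242 = (-19228 + 70*21) - 9242 = (-19228 + 1470) - 9242 = -17758 - 9242 = -27000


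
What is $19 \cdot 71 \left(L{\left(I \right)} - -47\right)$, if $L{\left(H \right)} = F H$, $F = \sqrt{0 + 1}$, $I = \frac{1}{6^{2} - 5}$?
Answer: $\frac{1966842}{31} \approx 63447.0$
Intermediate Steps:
$I = \frac{1}{31}$ ($I = \frac{1}{36 - 5} = \frac{1}{31} \approx 0.032258$)
$F = 1$ ($F = \sqrt{1} = 1$)
$L{\left(H \right)} = H$ ($L{\left(H \right)} = 1 H = H$)
$19 \cdot 71 \left(L{\left(I \right)} - -47\right) = 19 \cdot 71 \left(\frac{1}{31} - -47\right) = 1349 \left(\frac{1}{31} + 47\right) = 1349 \cdot \frac{1458}{31} = \frac{1966842}{31}$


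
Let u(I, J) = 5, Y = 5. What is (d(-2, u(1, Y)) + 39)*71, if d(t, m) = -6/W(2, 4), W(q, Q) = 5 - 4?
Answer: 2343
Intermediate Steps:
W(q, Q) = 1
d(t, m) = -6 (d(t, m) = -6/1 = -6*1 = -6)
(d(-2, u(1, Y)) + 39)*71 = (-6 + 39)*71 = 33*71 = 2343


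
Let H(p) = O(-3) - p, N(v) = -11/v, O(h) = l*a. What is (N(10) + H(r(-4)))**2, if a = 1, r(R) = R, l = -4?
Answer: 121/100 ≈ 1.2100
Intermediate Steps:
O(h) = -4 (O(h) = -4*1 = -4)
H(p) = -4 - p
(N(10) + H(r(-4)))**2 = (-11/10 + (-4 - 1*(-4)))**2 = (-11*1/10 + (-4 + 4))**2 = (-11/10 + 0)**2 = (-11/10)**2 = 121/100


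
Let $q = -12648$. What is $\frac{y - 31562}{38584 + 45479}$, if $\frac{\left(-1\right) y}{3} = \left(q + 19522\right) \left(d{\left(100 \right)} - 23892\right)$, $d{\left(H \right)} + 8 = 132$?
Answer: $\frac{490112134}{84063} \approx 5830.3$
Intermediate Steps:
$d{\left(H \right)} = 124$ ($d{\left(H \right)} = -8 + 132 = 124$)
$y = 490143696$ ($y = - 3 \left(-12648 + 19522\right) \left(124 - 23892\right) = - 3 \cdot 6874 \left(-23768\right) = \left(-3\right) \left(-163381232\right) = 490143696$)
$\frac{y - 31562}{38584 + 45479} = \frac{490143696 - 31562}{38584 + 45479} = \frac{490112134}{84063}$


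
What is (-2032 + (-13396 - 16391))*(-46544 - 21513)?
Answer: 2165505683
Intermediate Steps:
(-2032 + (-13396 - 16391))*(-46544 - 21513) = (-2032 - 29787)*(-68057) = -31819*(-68057) = 2165505683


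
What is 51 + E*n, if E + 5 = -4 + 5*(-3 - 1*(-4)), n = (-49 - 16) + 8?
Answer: 279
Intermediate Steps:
n = -57 (n = -65 + 8 = -57)
E = -4 (E = -5 + (-4 + 5*(-3 - 1*(-4))) = -5 + (-4 + 5*(-3 + 4)) = -5 + (-4 + 5*1) = -5 + (-4 + 5) = -5 + 1 = -4)
51 + E*n = 51 - 4*(-57) = 51 + 228 = 279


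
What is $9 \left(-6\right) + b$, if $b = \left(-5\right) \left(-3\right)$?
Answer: $-39$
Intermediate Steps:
$b = 15$
$9 \left(-6\right) + b = 9 \left(-6\right) + 15 = -54 + 15 = -39$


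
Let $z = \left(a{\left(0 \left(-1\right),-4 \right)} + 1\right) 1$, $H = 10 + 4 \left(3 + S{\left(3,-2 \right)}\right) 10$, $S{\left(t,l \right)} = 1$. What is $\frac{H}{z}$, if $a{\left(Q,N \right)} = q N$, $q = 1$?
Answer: $- \frac{170}{3} \approx -56.667$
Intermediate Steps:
$a{\left(Q,N \right)} = N$ ($a{\left(Q,N \right)} = 1 N = N$)
$H = 170$ ($H = 10 + 4 \left(3 + 1\right) 10 = 10 + 4 \cdot 4 \cdot 10 = 10 + 16 \cdot 10 = 10 + 160 = 170$)
$z = -3$ ($z = \left(-4 + 1\right) 1 = \left(-3\right) 1 = -3$)
$\frac{H}{z} = \frac{170}{-3} = 170 \left(- \frac{1}{3}\right) = - \frac{170}{3}$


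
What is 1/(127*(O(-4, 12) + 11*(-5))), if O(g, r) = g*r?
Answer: -1/13081 ≈ -7.6447e-5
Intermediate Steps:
1/(127*(O(-4, 12) + 11*(-5))) = 1/(127*(-4*12 + 11*(-5))) = 1/(127*(-48 - 55)) = 1/(127*(-103)) = 1/(-13081) = -1/13081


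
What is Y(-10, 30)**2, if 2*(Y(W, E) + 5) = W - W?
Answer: 25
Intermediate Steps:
Y(W, E) = -5 (Y(W, E) = -5 + (W - W)/2 = -5 + (1/2)*0 = -5 + 0 = -5)
Y(-10, 30)**2 = (-5)**2 = 25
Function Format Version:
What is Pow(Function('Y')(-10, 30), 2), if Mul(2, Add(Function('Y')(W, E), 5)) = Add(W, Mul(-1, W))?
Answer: 25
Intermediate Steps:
Function('Y')(W, E) = -5 (Function('Y')(W, E) = Add(-5, Mul(Rational(1, 2), Add(W, Mul(-1, W)))) = Add(-5, Mul(Rational(1, 2), 0)) = Add(-5, 0) = -5)
Pow(Function('Y')(-10, 30), 2) = Pow(-5, 2) = 25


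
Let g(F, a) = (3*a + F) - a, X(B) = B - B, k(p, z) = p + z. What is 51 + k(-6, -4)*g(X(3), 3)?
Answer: -9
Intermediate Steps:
X(B) = 0
g(F, a) = F + 2*a (g(F, a) = (F + 3*a) - a = F + 2*a)
51 + k(-6, -4)*g(X(3), 3) = 51 + (-6 - 4)*(0 + 2*3) = 51 - 10*(0 + 6) = 51 - 10*6 = 51 - 60 = -9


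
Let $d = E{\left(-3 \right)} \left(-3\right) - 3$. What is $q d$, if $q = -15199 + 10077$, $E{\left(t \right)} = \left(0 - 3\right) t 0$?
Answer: $15366$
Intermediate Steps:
$E{\left(t \right)} = 0$ ($E{\left(t \right)} = \left(0 - 3\right) t 0 = - 3 t 0 = 0$)
$q = -5122$
$d = -3$ ($d = 0 \left(-3\right) - 3 = 0 - 3 = -3$)
$q d = \left(-5122\right) \left(-3\right) = 15366$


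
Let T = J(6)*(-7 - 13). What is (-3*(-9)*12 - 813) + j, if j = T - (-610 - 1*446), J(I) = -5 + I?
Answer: 547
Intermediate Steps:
T = -20 (T = (-5 + 6)*(-7 - 13) = 1*(-20) = -20)
j = 1036 (j = -20 - (-610 - 1*446) = -20 - (-610 - 446) = -20 - 1*(-1056) = -20 + 1056 = 1036)
(-3*(-9)*12 - 813) + j = (-3*(-9)*12 - 813) + 1036 = (27*12 - 813) + 1036 = (324 - 813) + 1036 = -489 + 1036 = 547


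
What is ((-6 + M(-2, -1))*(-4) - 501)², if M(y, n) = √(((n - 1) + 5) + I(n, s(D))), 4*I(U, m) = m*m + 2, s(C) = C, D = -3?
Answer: 227621 + 1908*√23 ≈ 2.3677e+5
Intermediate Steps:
I(U, m) = ½ + m²/4 (I(U, m) = (m*m + 2)/4 = (m² + 2)/4 = (2 + m²)/4 = ½ + m²/4)
M(y, n) = √(27/4 + n) (M(y, n) = √(((n - 1) + 5) + (½ + (¼)*(-3)²)) = √(((-1 + n) + 5) + (½ + (¼)*9)) = √((4 + n) + (½ + 9/4)) = √((4 + n) + 11/4) = √(27/4 + n))
((-6 + M(-2, -1))*(-4) - 501)² = ((-6 + √(27 + 4*(-1))/2)*(-4) - 501)² = ((-6 + √(27 - 4)/2)*(-4) - 501)² = ((-6 + √23/2)*(-4) - 501)² = ((24 - 2*√23) - 501)² = (-477 - 2*√23)²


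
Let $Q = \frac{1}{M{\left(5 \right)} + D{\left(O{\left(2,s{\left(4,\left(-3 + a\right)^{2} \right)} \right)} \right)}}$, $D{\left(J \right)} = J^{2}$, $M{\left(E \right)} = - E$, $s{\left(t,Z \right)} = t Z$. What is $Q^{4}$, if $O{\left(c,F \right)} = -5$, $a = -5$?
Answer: $\frac{1}{160000} \approx 6.25 \cdot 10^{-6}$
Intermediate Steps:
$s{\left(t,Z \right)} = Z t$
$Q = \frac{1}{20}$ ($Q = \frac{1}{\left(-1\right) 5 + \left(-5\right)^{2}} = \frac{1}{-5 + 25} = \frac{1}{20} \approx 0.05$)
$Q^{4} = \left(\frac{1}{20}\right)^{4} = \frac{1}{160000}$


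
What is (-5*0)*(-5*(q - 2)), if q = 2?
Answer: 0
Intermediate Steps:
(-5*0)*(-5*(q - 2)) = (-5*0)*(-5*(2 - 2)) = 0*(-5*0) = 0*0 = 0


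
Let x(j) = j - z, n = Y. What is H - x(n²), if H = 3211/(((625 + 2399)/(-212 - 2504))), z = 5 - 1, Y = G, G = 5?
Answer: -313735/108 ≈ -2905.0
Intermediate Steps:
Y = 5
n = 5
z = 4
H = -311467/108 (H = 3211/((3024/(-2716))) = 3211/((3024*(-1/2716))) = 3211/(-108/97) = 3211*(-97/108) = -311467/108 ≈ -2884.0)
x(j) = -4 + j (x(j) = j - 1*4 = j - 4 = -4 + j)
H - x(n²) = -311467/108 - (-4 + 5²) = -311467/108 - (-4 + 25) = -311467/108 - 1*21 = -311467/108 - 21 = -313735/108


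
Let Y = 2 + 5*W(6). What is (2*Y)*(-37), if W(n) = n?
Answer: -2368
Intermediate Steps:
Y = 32 (Y = 2 + 5*6 = 2 + 30 = 32)
(2*Y)*(-37) = (2*32)*(-37) = 64*(-37) = -2368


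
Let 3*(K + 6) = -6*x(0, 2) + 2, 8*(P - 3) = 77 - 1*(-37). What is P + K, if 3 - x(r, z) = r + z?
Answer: 119/12 ≈ 9.9167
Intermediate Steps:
x(r, z) = 3 - r - z (x(r, z) = 3 - (r + z) = 3 + (-r - z) = 3 - r - z)
P = 69/4 (P = 3 + (77 - 1*(-37))/8 = 3 + (77 + 37)/8 = 3 + (⅛)*114 = 3 + 57/4 = 69/4 ≈ 17.250)
K = -22/3 (K = -6 + (-6*(3 - 1*0 - 1*2) + 2)/3 = -6 + (-6*(3 + 0 - 2) + 2)/3 = -6 + (-6*1 + 2)/3 = -6 + (-6 + 2)/3 = -6 + (⅓)*(-4) = -6 - 4/3 = -22/3 ≈ -7.3333)
P + K = 69/4 - 22/3 = 119/12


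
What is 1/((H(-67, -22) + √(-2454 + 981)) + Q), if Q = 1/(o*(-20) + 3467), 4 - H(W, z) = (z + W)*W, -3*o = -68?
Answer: -487086731956/2902670076649969 - 81739681*I*√1473/2902670076649969 ≈ -0.00016781 - 1.0808e-6*I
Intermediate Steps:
o = 68/3 (o = -⅓*(-68) = 68/3 ≈ 22.667)
H(W, z) = 4 - W*(W + z) (H(W, z) = 4 - (z + W)*W = 4 - (W + z)*W = 4 - W*(W + z))
Q = 3/9041 (Q = 1/((68/3)*(-20) + 3467) = 1/(-1360/3 + 3467) = 1/(9041/3) = 3/9041 ≈ 0.00033182)
1/((H(-67, -22) + √(-2454 + 981)) + Q) = 1/(((4 - 1*(-67)² - 1*(-67)*(-22)) + √(-2454 + 981)) + 3/9041) = 1/(((4 - 1*4489 - 1474) + √(-1473)) + 3/9041) = 1/(((4 - 4489 - 1474) + I*√1473) + 3/9041) = 1/((-5959 + I*√1473) + 3/9041) = 1/(-53875316/9041 + I*√1473)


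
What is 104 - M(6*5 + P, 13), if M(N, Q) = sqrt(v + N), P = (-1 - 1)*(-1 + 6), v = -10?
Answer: 104 - sqrt(10) ≈ 100.84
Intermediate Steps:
P = -10 (P = -2*5 = -10)
M(N, Q) = sqrt(-10 + N)
104 - M(6*5 + P, 13) = 104 - sqrt(-10 + (6*5 - 10)) = 104 - sqrt(-10 + (30 - 10)) = 104 - sqrt(-10 + 20) = 104 - sqrt(10)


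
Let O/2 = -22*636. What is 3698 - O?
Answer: 31682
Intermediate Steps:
O = -27984 (O = 2*(-22*636) = 2*(-13992) = -27984)
3698 - O = 3698 - 1*(-27984) = 3698 + 27984 = 31682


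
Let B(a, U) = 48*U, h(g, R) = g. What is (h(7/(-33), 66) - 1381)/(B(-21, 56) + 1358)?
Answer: -22790/66759 ≈ -0.34138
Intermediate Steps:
(h(7/(-33), 66) - 1381)/(B(-21, 56) + 1358) = (7/(-33) - 1381)/(48*56 + 1358) = (7*(-1/33) - 1381)/(2688 + 1358) = (-7/33 - 1381)/4046 = -45580/33*1/4046 = -22790/66759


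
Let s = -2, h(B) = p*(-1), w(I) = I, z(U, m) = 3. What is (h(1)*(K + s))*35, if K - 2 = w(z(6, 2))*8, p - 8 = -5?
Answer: -2520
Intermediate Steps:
p = 3 (p = 8 - 5 = 3)
h(B) = -3 (h(B) = 3*(-1) = -3)
s = -2 (s = -1*2 = -2)
K = 26 (K = 2 + 3*8 = 2 + 24 = 26)
(h(1)*(K + s))*35 = -3*(26 - 2)*35 = -3*24*35 = -72*35 = -2520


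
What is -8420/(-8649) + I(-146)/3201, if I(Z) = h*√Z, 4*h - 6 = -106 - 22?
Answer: 8420/8649 - 61*I*√146/6402 ≈ 0.97352 - 0.11513*I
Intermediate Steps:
h = -61/2 (h = 3/2 + (-106 - 22)/4 = 3/2 + (¼)*(-128) = 3/2 - 32 = -61/2 ≈ -30.500)
I(Z) = -61*√Z/2
-8420/(-8649) + I(-146)/3201 = -8420/(-8649) - 61*I*√146/2/3201 = -8420*(-1/8649) - 61*I*√146/2*(1/3201) = 8420/8649 - 61*I*√146/2*(1/3201) = 8420/8649 - 61*I*√146/6402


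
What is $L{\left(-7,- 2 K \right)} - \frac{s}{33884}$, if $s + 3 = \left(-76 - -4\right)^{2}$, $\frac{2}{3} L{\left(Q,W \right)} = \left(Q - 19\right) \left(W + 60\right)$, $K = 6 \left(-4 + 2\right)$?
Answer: $- \frac{111009165}{33884} \approx -3276.2$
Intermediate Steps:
$K = -12$ ($K = 6 \left(-2\right) = -12$)
$L{\left(Q,W \right)} = \frac{3 \left(-19 + Q\right) \left(60 + W\right)}{2}$ ($L{\left(Q,W \right)} = \frac{3 \left(Q - 19\right) \left(W + 60\right)}{2} = \frac{3 \left(-19 + Q\right) \left(60 + W\right)}{2}$)
$s = 5181$ ($s = -3 + \left(-76 - -4\right)^{2} = -3 + \left(-76 + 4\right)^{2} = -3 + \left(-72\right)^{2} = -3 + 5184 = 5181$)
$L{\left(-7,- 2 K \right)} - \frac{s}{33884} = \left(-1710 + 90 \left(-7\right) - \frac{57 \left(\left(-2\right) \left(-12\right)\right)}{2} + \frac{3}{2} \left(-7\right) \left(\left(-2\right) \left(-12\right)\right)\right) - \frac{5181}{33884} = \left(-1710 - 630 - 684 + \frac{3}{2} \left(-7\right) 24\right) - 5181 \cdot \frac{1}{33884} = \left(-1710 - 630 - 684 - 252\right) - \frac{5181}{33884} = -3276 - \frac{5181}{33884} = - \frac{111009165}{33884}$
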